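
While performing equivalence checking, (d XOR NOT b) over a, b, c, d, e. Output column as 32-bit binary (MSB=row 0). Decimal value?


Formula: (d XOR NOT b) over a, b, c, d, e (32 rows)
Evaluate each row (bits = a,b,c,d,e, MSB first):
  row 0 [00000]: (0 XOR NOT 0) -> 1
  row 1 [00001]: (0 XOR NOT 0) -> 1
  row 2 [00010]: (1 XOR NOT 0) -> 0
  row 3 [00011]: (1 XOR NOT 0) -> 0
  row 4 [00100]: (0 XOR NOT 0) -> 1
  row 5 [00101]: (0 XOR NOT 0) -> 1
  row 6 [00110]: (1 XOR NOT 0) -> 0
  row 7 [00111]: (1 XOR NOT 0) -> 0
  row 8 [01000]: (0 XOR NOT 1) -> 0
  row 9 [01001]: (0 XOR NOT 1) -> 0
  row 10 [01010]: (1 XOR NOT 1) -> 1
  row 11 [01011]: (1 XOR NOT 1) -> 1
  row 12 [01100]: (0 XOR NOT 1) -> 0
  row 13 [01101]: (0 XOR NOT 1) -> 0
  row 14 [01110]: (1 XOR NOT 1) -> 1
  row 15 [01111]: (1 XOR NOT 1) -> 1
  row 16 [10000]: (0 XOR NOT 0) -> 1
  row 17 [10001]: (0 XOR NOT 0) -> 1
  row 18 [10010]: (1 XOR NOT 0) -> 0
  row 19 [10011]: (1 XOR NOT 0) -> 0
  row 20 [10100]: (0 XOR NOT 0) -> 1
  row 21 [10101]: (0 XOR NOT 0) -> 1
  row 22 [10110]: (1 XOR NOT 0) -> 0
  row 23 [10111]: (1 XOR NOT 0) -> 0
  row 24 [11000]: (0 XOR NOT 1) -> 0
  row 25 [11001]: (0 XOR NOT 1) -> 0
  row 26 [11010]: (1 XOR NOT 1) -> 1
  row 27 [11011]: (1 XOR NOT 1) -> 1
  row 28 [11100]: (0 XOR NOT 1) -> 0
  row 29 [11101]: (0 XOR NOT 1) -> 0
  row 30 [11110]: (1 XOR NOT 1) -> 1
  row 31 [11111]: (1 XOR NOT 1) -> 1
Full result column, 4 rows per line (a,b,c fixed per line; d,e runs 00..11 left to right):
  rows 0-3 [a,b,c=000]: 1100  = hex C
  rows 4-7 [a,b,c=001]: 1100  = hex C
  rows 8-11 [a,b,c=010]: 0011  = hex 3
  rows 12-15 [a,b,c=011]: 0011  = hex 3
  rows 16-19 [a,b,c=100]: 1100  = hex C
  rows 20-23 [a,b,c=101]: 1100  = hex C
  rows 24-27 [a,b,c=110]: 0011  = hex 3
  rows 28-31 [a,b,c=111]: 0011  = hex 3
Output column (row 0 .. row 31) = 11001100001100111100110000110011
Output column grouped in 4s = 1100 1100 0011 0011 1100 1100 0011 0011 = 0xCC33CC33
Convert to decimal digit by digit (value = value*16 + digit):
  C -> 12
  12*16 + 12 (C) = 204
  204*16 + 3 = 3267
  3267*16 + 3 = 52275
  52275*16 + 12 (C) = 836412
  836412*16 + 12 (C) = 13382604
  13382604*16 + 3 = 214121667
  214121667*16 + 3 = 3425946675
Decimal = 3425946675

3425946675


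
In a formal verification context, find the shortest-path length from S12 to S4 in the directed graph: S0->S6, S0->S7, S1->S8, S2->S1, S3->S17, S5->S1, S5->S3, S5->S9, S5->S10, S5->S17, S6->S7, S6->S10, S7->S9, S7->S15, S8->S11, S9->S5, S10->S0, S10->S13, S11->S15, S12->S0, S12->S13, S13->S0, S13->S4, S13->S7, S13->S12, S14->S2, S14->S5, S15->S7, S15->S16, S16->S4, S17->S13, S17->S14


BFS layer-by-layer from S12:
  dist 0: {S12}
  dist 1: {S0, S13}
  dist 2: {S4, S6, S7}
  -> S4 reached at distance 2
Shortest path length = 2

2


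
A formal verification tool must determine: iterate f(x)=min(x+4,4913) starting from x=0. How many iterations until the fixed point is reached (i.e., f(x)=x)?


Step 1: x=0, cap=4913, increment=4
Step 2: x grows by 4 each step until capped at 4913; fixed point is x=4913
Step 3: iterations = ceil(4913/4) = 1229

1229


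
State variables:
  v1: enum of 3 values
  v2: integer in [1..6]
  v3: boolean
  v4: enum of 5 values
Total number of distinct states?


State space = product of domain sizes of all variables.
Domain sizes:
  v1 (enum of 3 values): 3
  v2 (integer in [1..6]): 6
  v3 (boolean): 2
  v4 (enum of 5 values): 5
Product = 3 * 6 * 2 * 5 = 180

180


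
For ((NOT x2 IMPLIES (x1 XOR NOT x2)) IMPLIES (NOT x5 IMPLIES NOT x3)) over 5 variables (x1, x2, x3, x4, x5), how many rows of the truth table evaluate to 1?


Formula: ((NOT x2 IMPLIES (x1 XOR NOT x2)) IMPLIES (NOT x5 IMPLIES NOT x3)) over 5 vars (32 rows)
Evaluate each row (x1, x2, x3, x4, x5 as bits, MSB first):
  row 0 [00000]: ((NOT 0 IMPLIES (0 XOR NOT 0)) IMPLIES (NOT 0 IMPLIES NOT 0)) -> 1
  row 1 [00001]: ((NOT 0 IMPLIES (0 XOR NOT 0)) IMPLIES (NOT 1 IMPLIES NOT 0)) -> 1
  row 2 [00010]: ((NOT 0 IMPLIES (0 XOR NOT 0)) IMPLIES (NOT 0 IMPLIES NOT 0)) -> 1
  row 3 [00011]: ((NOT 0 IMPLIES (0 XOR NOT 0)) IMPLIES (NOT 1 IMPLIES NOT 0)) -> 1
  row 4 [00100]: ((NOT 0 IMPLIES (0 XOR NOT 0)) IMPLIES (NOT 0 IMPLIES NOT 1)) -> 0
  row 5 [00101]: ((NOT 0 IMPLIES (0 XOR NOT 0)) IMPLIES (NOT 1 IMPLIES NOT 1)) -> 1
  row 6 [00110]: ((NOT 0 IMPLIES (0 XOR NOT 0)) IMPLIES (NOT 0 IMPLIES NOT 1)) -> 0
  row 7 [00111]: ((NOT 0 IMPLIES (0 XOR NOT 0)) IMPLIES (NOT 1 IMPLIES NOT 1)) -> 1
  row 8 [01000]: ((NOT 1 IMPLIES (0 XOR NOT 1)) IMPLIES (NOT 0 IMPLIES NOT 0)) -> 1
  row 9 [01001]: ((NOT 1 IMPLIES (0 XOR NOT 1)) IMPLIES (NOT 1 IMPLIES NOT 0)) -> 1
  row 10 [01010]: ((NOT 1 IMPLIES (0 XOR NOT 1)) IMPLIES (NOT 0 IMPLIES NOT 0)) -> 1
  row 11 [01011]: ((NOT 1 IMPLIES (0 XOR NOT 1)) IMPLIES (NOT 1 IMPLIES NOT 0)) -> 1
  row 12 [01100]: ((NOT 1 IMPLIES (0 XOR NOT 1)) IMPLIES (NOT 0 IMPLIES NOT 1)) -> 0
  row 13 [01101]: ((NOT 1 IMPLIES (0 XOR NOT 1)) IMPLIES (NOT 1 IMPLIES NOT 1)) -> 1
  row 14 [01110]: ((NOT 1 IMPLIES (0 XOR NOT 1)) IMPLIES (NOT 0 IMPLIES NOT 1)) -> 0
  row 15 [01111]: ((NOT 1 IMPLIES (0 XOR NOT 1)) IMPLIES (NOT 1 IMPLIES NOT 1)) -> 1
  row 16 [10000]: ((NOT 0 IMPLIES (1 XOR NOT 0)) IMPLIES (NOT 0 IMPLIES NOT 0)) -> 1
  row 17 [10001]: ((NOT 0 IMPLIES (1 XOR NOT 0)) IMPLIES (NOT 1 IMPLIES NOT 0)) -> 1
  row 18 [10010]: ((NOT 0 IMPLIES (1 XOR NOT 0)) IMPLIES (NOT 0 IMPLIES NOT 0)) -> 1
  row 19 [10011]: ((NOT 0 IMPLIES (1 XOR NOT 0)) IMPLIES (NOT 1 IMPLIES NOT 0)) -> 1
  row 20 [10100]: ((NOT 0 IMPLIES (1 XOR NOT 0)) IMPLIES (NOT 0 IMPLIES NOT 1)) -> 1
  row 21 [10101]: ((NOT 0 IMPLIES (1 XOR NOT 0)) IMPLIES (NOT 1 IMPLIES NOT 1)) -> 1
  row 22 [10110]: ((NOT 0 IMPLIES (1 XOR NOT 0)) IMPLIES (NOT 0 IMPLIES NOT 1)) -> 1
  row 23 [10111]: ((NOT 0 IMPLIES (1 XOR NOT 0)) IMPLIES (NOT 1 IMPLIES NOT 1)) -> 1
  row 24 [11000]: ((NOT 1 IMPLIES (1 XOR NOT 1)) IMPLIES (NOT 0 IMPLIES NOT 0)) -> 1
  row 25 [11001]: ((NOT 1 IMPLIES (1 XOR NOT 1)) IMPLIES (NOT 1 IMPLIES NOT 0)) -> 1
  row 26 [11010]: ((NOT 1 IMPLIES (1 XOR NOT 1)) IMPLIES (NOT 0 IMPLIES NOT 0)) -> 1
  row 27 [11011]: ((NOT 1 IMPLIES (1 XOR NOT 1)) IMPLIES (NOT 1 IMPLIES NOT 0)) -> 1
  row 28 [11100]: ((NOT 1 IMPLIES (1 XOR NOT 1)) IMPLIES (NOT 0 IMPLIES NOT 1)) -> 0
  row 29 [11101]: ((NOT 1 IMPLIES (1 XOR NOT 1)) IMPLIES (NOT 1 IMPLIES NOT 1)) -> 1
  row 30 [11110]: ((NOT 1 IMPLIES (1 XOR NOT 1)) IMPLIES (NOT 0 IMPLIES NOT 1)) -> 0
  row 31 [11111]: ((NOT 1 IMPLIES (1 XOR NOT 1)) IMPLIES (NOT 1 IMPLIES NOT 1)) -> 1
Full result column, 8 rows per line (x1,x2 fixed per line; x3,x4,x5 runs 000..111 left to right):
  rows 0-7 [x1,x2=00]: 11110101  (ones: 6)
  rows 8-15 [x1,x2=01]: 11110101  (ones: 6)
  rows 16-23 [x1,x2=10]: 11111111  (ones: 8)
  rows 24-31 [x1,x2=11]: 11110101  (ones: 6)
Count of 1-rows = 6+6+8+6 = 26

26


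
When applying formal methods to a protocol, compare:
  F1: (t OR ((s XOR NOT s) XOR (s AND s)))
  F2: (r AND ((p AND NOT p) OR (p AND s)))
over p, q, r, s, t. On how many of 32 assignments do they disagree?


F1 = (t OR ((s XOR NOT s) XOR (s AND s)))
F2 = (r AND ((p AND NOT p) OR (p AND s)))
Evaluate both on each of 32 rows (bits = p,q,r,s,t):
  row 0 [00000]: F1=1 F2=0 (differ) -> 1
  row 1 [00001]: F1=1 F2=0 (differ) -> 1
  row 2 [00010]: F1=0 F2=0 -> 0
  row 3 [00011]: F1=1 F2=0 (differ) -> 1
  row 4 [00100]: F1=1 F2=0 (differ) -> 1
  row 5 [00101]: F1=1 F2=0 (differ) -> 1
  row 6 [00110]: F1=0 F2=0 -> 0
  row 7 [00111]: F1=1 F2=0 (differ) -> 1
  row 8 [01000]: F1=1 F2=0 (differ) -> 1
  row 9 [01001]: F1=1 F2=0 (differ) -> 1
  row 10 [01010]: F1=0 F2=0 -> 0
  row 11 [01011]: F1=1 F2=0 (differ) -> 1
  row 12 [01100]: F1=1 F2=0 (differ) -> 1
  row 13 [01101]: F1=1 F2=0 (differ) -> 1
  row 14 [01110]: F1=0 F2=0 -> 0
  row 15 [01111]: F1=1 F2=0 (differ) -> 1
  row 16 [10000]: F1=1 F2=0 (differ) -> 1
  row 17 [10001]: F1=1 F2=0 (differ) -> 1
  row 18 [10010]: F1=0 F2=0 -> 0
  row 19 [10011]: F1=1 F2=0 (differ) -> 1
  row 20 [10100]: F1=1 F2=0 (differ) -> 1
  row 21 [10101]: F1=1 F2=0 (differ) -> 1
  row 22 [10110]: F1=0 F2=1 (differ) -> 1
  row 23 [10111]: F1=1 F2=1 -> 0
  row 24 [11000]: F1=1 F2=0 (differ) -> 1
  row 25 [11001]: F1=1 F2=0 (differ) -> 1
  row 26 [11010]: F1=0 F2=0 -> 0
  row 27 [11011]: F1=1 F2=0 (differ) -> 1
  row 28 [11100]: F1=1 F2=0 (differ) -> 1
  row 29 [11101]: F1=1 F2=0 (differ) -> 1
  row 30 [11110]: F1=0 F2=1 (differ) -> 1
  row 31 [11111]: F1=1 F2=1 -> 0
Full result column, 8 rows per line (p,q fixed per line; r,s,t runs 000..111 left to right):
  rows 0-7 [p,q=00]: 11011101  (ones: 6)
  rows 8-15 [p,q=01]: 11011101  (ones: 6)
  rows 16-23 [p,q=10]: 11011110  (ones: 6)
  rows 24-31 [p,q=11]: 11011110  (ones: 6)
Disagreements = 6+6+6+6 = 24

24


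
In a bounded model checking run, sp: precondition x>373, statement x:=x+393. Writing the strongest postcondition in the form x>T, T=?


Formula: sp(P, x:=E) = exists old_x. (x = E[old_x/x]) AND P[old_x/x] (old_x is the value of x before the assignment; eliminate old_x by solving x = E[old_x/x] for old_x)
Step 1: Precondition P: x>373, i.e. old_x > 373
Step 2: Assignment gives x = old_x + 393, so old_x = x - 393
Step 3: Substitute into P: x - 393 > 373
Step 4: Simplify: x > 373+393 = 766

766


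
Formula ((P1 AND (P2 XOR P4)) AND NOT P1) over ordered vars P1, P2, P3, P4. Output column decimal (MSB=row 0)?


Formula: ((P1 AND (P2 XOR P4)) AND NOT P1) over P1, P2, P3, P4 (16 rows)
Evaluate each row (bits = P1,P2,P3,P4, MSB first):
  row 0 [0000]: ((0 AND (0 XOR 0)) AND NOT 0) -> 0
  row 1 [0001]: ((0 AND (0 XOR 1)) AND NOT 0) -> 0
  row 2 [0010]: ((0 AND (0 XOR 0)) AND NOT 0) -> 0
  row 3 [0011]: ((0 AND (0 XOR 1)) AND NOT 0) -> 0
  row 4 [0100]: ((0 AND (1 XOR 0)) AND NOT 0) -> 0
  row 5 [0101]: ((0 AND (1 XOR 1)) AND NOT 0) -> 0
  row 6 [0110]: ((0 AND (1 XOR 0)) AND NOT 0) -> 0
  row 7 [0111]: ((0 AND (1 XOR 1)) AND NOT 0) -> 0
  row 8 [1000]: ((1 AND (0 XOR 0)) AND NOT 1) -> 0
  row 9 [1001]: ((1 AND (0 XOR 1)) AND NOT 1) -> 0
  row 10 [1010]: ((1 AND (0 XOR 0)) AND NOT 1) -> 0
  row 11 [1011]: ((1 AND (0 XOR 1)) AND NOT 1) -> 0
  row 12 [1100]: ((1 AND (1 XOR 0)) AND NOT 1) -> 0
  row 13 [1101]: ((1 AND (1 XOR 1)) AND NOT 1) -> 0
  row 14 [1110]: ((1 AND (1 XOR 0)) AND NOT 1) -> 0
  row 15 [1111]: ((1 AND (1 XOR 1)) AND NOT 1) -> 0
Full result column, 4 rows per line (P1,P2 fixed per line; P3,P4 runs 00..11 left to right):
  rows 0-3 [P1,P2=00]: 0000  = hex 0
  rows 4-7 [P1,P2=01]: 0000  = hex 0
  rows 8-11 [P1,P2=10]: 0000  = hex 0
  rows 12-15 [P1,P2=11]: 0000  = hex 0
Output column (row 0 .. row 15) = 0000000000000000
Output column grouped in 4s = 0000 0000 0000 0000 = 0x0000
Convert to decimal digit by digit (value = value*16 + digit):
  0 -> 0
  0*16 + 0 = 0
  0*16 + 0 = 0
  0*16 + 0 = 0
Decimal = 0

0


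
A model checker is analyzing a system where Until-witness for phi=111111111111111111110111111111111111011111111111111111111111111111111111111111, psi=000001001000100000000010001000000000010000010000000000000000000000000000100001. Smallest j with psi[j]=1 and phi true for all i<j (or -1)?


(phi U psi) at 0: need smallest j with psi[j]=1 and phi[i]=1 for all i in [0,j).
Scan from step 0:
  step 0: phi=1, psi=0 -> continue
  step 1: phi=1, psi=0 -> continue
  step 2: phi=1, psi=0 -> continue
  step 3: phi=1, psi=0 -> continue
  step 5: psi=1 and phi held for [0,5) -> witness found
Witness step = 5

5


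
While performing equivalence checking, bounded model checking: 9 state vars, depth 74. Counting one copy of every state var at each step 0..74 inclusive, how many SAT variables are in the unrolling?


BMC unrolls to depth k, creating one copy of each state var for steps 0..k.
Step count = 74 + 1 = 75 (steps 0 through 74)
Vars per step = 9
Total = 9 * 75 = 675

675


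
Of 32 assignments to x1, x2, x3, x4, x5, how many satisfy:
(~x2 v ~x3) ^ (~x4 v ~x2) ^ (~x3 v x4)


CNF with 3 clauses over 5 vars (32 assignments).
An assignment satisfies CNF iff every clause has >=1 true literal.
Check each row (bits = x1,x2,x3,x4,x5; clause T/F shown):
  row 0 [00000]: clauses=TTT -> 1
  row 1 [00001]: clauses=TTT -> 1
  row 2 [00010]: clauses=TTT -> 1
  row 3 [00011]: clauses=TTT -> 1
  row 4 [00100]: clauses=TTF -> 0
  row 5 [00101]: clauses=TTF -> 0
  row 6 [00110]: clauses=TTT -> 1
  row 7 [00111]: clauses=TTT -> 1
  row 8 [01000]: clauses=TTT -> 1
  row 9 [01001]: clauses=TTT -> 1
  row 10 [01010]: clauses=TFT -> 0
  row 11 [01011]: clauses=TFT -> 0
  row 12 [01100]: clauses=FTF -> 0
  row 13 [01101]: clauses=FTF -> 0
  row 14 [01110]: clauses=FFT -> 0
  row 15 [01111]: clauses=FFT -> 0
  row 16 [10000]: clauses=TTT -> 1
  row 17 [10001]: clauses=TTT -> 1
  row 18 [10010]: clauses=TTT -> 1
  row 19 [10011]: clauses=TTT -> 1
  row 20 [10100]: clauses=TTF -> 0
  row 21 [10101]: clauses=TTF -> 0
  row 22 [10110]: clauses=TTT -> 1
  row 23 [10111]: clauses=TTT -> 1
  row 24 [11000]: clauses=TTT -> 1
  row 25 [11001]: clauses=TTT -> 1
  row 26 [11010]: clauses=TFT -> 0
  row 27 [11011]: clauses=TFT -> 0
  row 28 [11100]: clauses=FTF -> 0
  row 29 [11101]: clauses=FTF -> 0
  row 30 [11110]: clauses=FFT -> 0
  row 31 [11111]: clauses=FFT -> 0
Full result column, 8 rows per line (x1,x2 fixed per line; x3,x4,x5 runs 000..111 left to right):
  rows 0-7 [x1,x2=00]: 11110011  (ones: 6)
  rows 8-15 [x1,x2=01]: 11000000  (ones: 2)
  rows 16-23 [x1,x2=10]: 11110011  (ones: 6)
  rows 24-31 [x1,x2=11]: 11000000  (ones: 2)
Satisfying assignments = 6+2+6+2 = 16

16


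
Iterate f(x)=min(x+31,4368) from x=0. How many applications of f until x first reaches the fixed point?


Step 1: x=0, cap=4368, increment=31
Step 2: x grows by 31 each step until capped at 4368; fixed point is x=4368
Step 3: iterations = ceil(4368/31) = 141

141


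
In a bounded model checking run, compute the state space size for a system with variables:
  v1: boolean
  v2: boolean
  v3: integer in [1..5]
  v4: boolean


State space = product of domain sizes of all variables.
Domain sizes:
  v1 (boolean): 2
  v2 (boolean): 2
  v3 (integer in [1..5]): 5
  v4 (boolean): 2
Product = 2 * 2 * 5 * 2 = 40

40


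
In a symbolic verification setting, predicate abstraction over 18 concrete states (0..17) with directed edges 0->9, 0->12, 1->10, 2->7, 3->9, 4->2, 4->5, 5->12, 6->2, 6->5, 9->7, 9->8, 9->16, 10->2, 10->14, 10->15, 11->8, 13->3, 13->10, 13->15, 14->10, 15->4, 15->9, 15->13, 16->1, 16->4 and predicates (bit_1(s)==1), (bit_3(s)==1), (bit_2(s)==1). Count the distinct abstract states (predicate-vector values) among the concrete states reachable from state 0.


BFS from 0:
Concrete reachable: {0, 1, 2, 3, 4, 5, 7, 8, 9, 10, 12, 13, 14, 15, 16}
Abstract via predicates (bit_1(s)==1), (bit_3(s)==1), (bit_2(s)==1):
  (0,0,0) <- {0, 1, 16}
  (0,0,1) <- {4, 5}
  (0,1,0) <- {8, 9}
  (0,1,1) <- {12, 13}
  (1,0,0) <- {2, 3}
  (1,0,1) <- {7}
  (1,1,0) <- {10}
  (1,1,1) <- {14, 15}
Distinct abstract states = 8

8


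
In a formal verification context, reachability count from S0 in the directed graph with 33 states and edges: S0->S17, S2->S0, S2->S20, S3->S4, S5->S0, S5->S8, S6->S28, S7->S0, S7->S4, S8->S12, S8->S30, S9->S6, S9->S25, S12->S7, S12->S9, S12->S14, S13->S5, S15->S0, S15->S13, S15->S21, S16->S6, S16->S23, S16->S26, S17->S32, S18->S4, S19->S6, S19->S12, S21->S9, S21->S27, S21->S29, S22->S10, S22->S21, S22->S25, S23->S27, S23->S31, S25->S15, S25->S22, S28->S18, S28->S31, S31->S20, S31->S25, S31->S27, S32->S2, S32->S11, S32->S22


BFS from S0:
  layer 0: {S0}
  layer 1: {S17}
  layer 2: {S32}
  layer 3: {S2, S11, S22}
  layer 4: {S10, S20, S21, S25}
  layer 5: {S9, S15, S27, S29}
  layer 6: {S6, S13}
  layer 7: {S5, S28}
  layer 8: {S8, S18, S31}
  layer 9: {S4, S12, S30}
  layer 10: {S7, S14}
Reachable set: {S0, S2, S4, S5, S6, S7, S8, S9, S10, S11, S12, S13, S14, S15, S17, S18, S20, S21, S22, S25, S27, S28, S29, S30, S31, S32}
Count = 26

26


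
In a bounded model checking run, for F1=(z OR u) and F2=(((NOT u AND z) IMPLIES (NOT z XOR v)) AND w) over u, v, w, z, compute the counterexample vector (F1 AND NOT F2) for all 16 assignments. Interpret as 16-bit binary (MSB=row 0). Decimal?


F1 = (z OR u)
F2 = (((NOT u AND z) IMPLIES (NOT z XOR v)) AND w)
Counterexample to F1=>F2 is where F1=1 and F2=0.
Evaluate each row (bits = u,v,w,z, MSB first):
  row 0 [0000]: F1=0 F2=0 -> F1&~F2 -> 0
  row 1 [0001]: F1=1 F2=0 -> F1&~F2 -> 1
  row 2 [0010]: F1=0 F2=1 -> F1&~F2 -> 0
  row 3 [0011]: F1=1 F2=0 -> F1&~F2 -> 1
  row 4 [0100]: F1=0 F2=0 -> F1&~F2 -> 0
  row 5 [0101]: F1=1 F2=0 -> F1&~F2 -> 1
  row 6 [0110]: F1=0 F2=1 -> F1&~F2 -> 0
  row 7 [0111]: F1=1 F2=1 -> F1&~F2 -> 0
  row 8 [1000]: F1=1 F2=0 -> F1&~F2 -> 1
  row 9 [1001]: F1=1 F2=0 -> F1&~F2 -> 1
  row 10 [1010]: F1=1 F2=1 -> F1&~F2 -> 0
  row 11 [1011]: F1=1 F2=1 -> F1&~F2 -> 0
  row 12 [1100]: F1=1 F2=0 -> F1&~F2 -> 1
  row 13 [1101]: F1=1 F2=0 -> F1&~F2 -> 1
  row 14 [1110]: F1=1 F2=1 -> F1&~F2 -> 0
  row 15 [1111]: F1=1 F2=1 -> F1&~F2 -> 0
Full result column, 4 rows per line (u,v fixed per line; w,z runs 00..11 left to right):
  rows 0-3 [u,v=00]: 0101  = hex 5
  rows 4-7 [u,v=01]: 0100  = hex 4
  rows 8-11 [u,v=10]: 1100  = hex C
  rows 12-15 [u,v=11]: 1100  = hex C
Counterexample vector (row 0 .. row 15) = 0101010011001100
Output column grouped in 4s = 0101 0100 1100 1100 = 0x54CC
Convert to decimal digit by digit (value = value*16 + digit):
  5 -> 5
  5*16 + 4 = 84
  84*16 + 12 (C) = 1356
  1356*16 + 12 (C) = 21708
Decimal = 21708

21708


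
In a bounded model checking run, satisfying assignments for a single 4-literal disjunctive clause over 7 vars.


Step 1: Total=2^7=128
Step 2: Unsat when all 4 false: 2^3=8
Step 3: Sat=128-8=120

120


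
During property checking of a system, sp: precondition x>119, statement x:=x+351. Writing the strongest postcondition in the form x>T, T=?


Formula: sp(P, x:=E) = exists old_x. (x = E[old_x/x]) AND P[old_x/x] (old_x is the value of x before the assignment; eliminate old_x by solving x = E[old_x/x] for old_x)
Step 1: Precondition P: x>119, i.e. old_x > 119
Step 2: Assignment gives x = old_x + 351, so old_x = x - 351
Step 3: Substitute into P: x - 351 > 119
Step 4: Simplify: x > 119+351 = 470

470


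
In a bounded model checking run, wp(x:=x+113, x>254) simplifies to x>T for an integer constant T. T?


Formula: wp(x:=E, P) = P[E/x] (substitute E for x in postcondition)
Step 1: Postcondition: x>254
Step 2: Substitute x+113 for x: x+113>254
Step 3: Solve for x: x > 254-113 = 141

141


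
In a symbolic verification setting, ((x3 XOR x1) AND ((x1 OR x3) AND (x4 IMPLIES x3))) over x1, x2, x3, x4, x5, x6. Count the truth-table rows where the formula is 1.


Formula: ((x3 XOR x1) AND ((x1 OR x3) AND (x4 IMPLIES x3))) over 6 vars (64 rows)
Evaluate each row (x1, x2, x3, x4, x5, x6 as bits, MSB first):
  row 0 [000000]: ((0 XOR 0) AND ((0 OR 0) AND (0 IMPLIES 0))) -> 0
  row 1 [000001]: ((0 XOR 0) AND ((0 OR 0) AND (0 IMPLIES 0))) -> 0
  row 2 [000010]: ((0 XOR 0) AND ((0 OR 0) AND (0 IMPLIES 0))) -> 0
  row 3 [000011]: ((0 XOR 0) AND ((0 OR 0) AND (0 IMPLIES 0))) -> 0
  row 4 [000100]: ((0 XOR 0) AND ((0 OR 0) AND (1 IMPLIES 0))) -> 0
  (every remaining row is evaluated the same way; all 64 results are listed next)
Full result column, 8 rows per line (x1,x2,x3 fixed per line; x4,x5,x6 runs 000..111 left to right):
  rows 0-7 [x1,x2,x3=000]: 00000000  (ones: 0)
  rows 8-15 [x1,x2,x3=001]: 11111111  (ones: 8)
  rows 16-23 [x1,x2,x3=010]: 00000000  (ones: 0)
  rows 24-31 [x1,x2,x3=011]: 11111111  (ones: 8)
  rows 32-39 [x1,x2,x3=100]: 11110000  (ones: 4)
  rows 40-47 [x1,x2,x3=101]: 00000000  (ones: 0)
  rows 48-55 [x1,x2,x3=110]: 11110000  (ones: 4)
  rows 56-63 [x1,x2,x3=111]: 00000000  (ones: 0)
Count of 1-rows = 0+8+0+8+4+0+4+0 = 24

24


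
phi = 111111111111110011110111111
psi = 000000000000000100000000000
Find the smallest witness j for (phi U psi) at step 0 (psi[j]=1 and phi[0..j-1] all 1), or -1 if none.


(phi U psi) at 0: need smallest j with psi[j]=1 and phi[i]=1 for all i in [0,j).
Scan from step 0:
  step 0: phi=1, psi=0 -> continue
  step 1: phi=1, psi=0 -> continue
  step 2: phi=1, psi=0 -> continue
  step 3: phi=1, psi=0 -> continue
  step 14: phi=0 -> phi-prefix broken from here
  step 15: psi=1 but phi already failed -> not a witness
  end of trace: no witness -> -1
Witness step = -1

-1


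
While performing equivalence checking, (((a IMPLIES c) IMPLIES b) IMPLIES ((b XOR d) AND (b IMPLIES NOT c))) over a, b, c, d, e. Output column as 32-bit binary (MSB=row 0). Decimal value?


Formula: (((a IMPLIES c) IMPLIES b) IMPLIES ((b XOR d) AND (b IMPLIES NOT c))) over a, b, c, d, e (32 rows)
Evaluate each row (bits = a,b,c,d,e, MSB first):
  row 0 [00000]: (((0 IMPLIES 0) IMPLIES 0) IMPLIES ((0 XOR 0) AND (0 IMPLIES NOT 0))) -> 1
  row 1 [00001]: (((0 IMPLIES 0) IMPLIES 0) IMPLIES ((0 XOR 0) AND (0 IMPLIES NOT 0))) -> 1
  row 2 [00010]: (((0 IMPLIES 0) IMPLIES 0) IMPLIES ((0 XOR 1) AND (0 IMPLIES NOT 0))) -> 1
  row 3 [00011]: (((0 IMPLIES 0) IMPLIES 0) IMPLIES ((0 XOR 1) AND (0 IMPLIES NOT 0))) -> 1
  row 4 [00100]: (((0 IMPLIES 1) IMPLIES 0) IMPLIES ((0 XOR 0) AND (0 IMPLIES NOT 1))) -> 1
  row 5 [00101]: (((0 IMPLIES 1) IMPLIES 0) IMPLIES ((0 XOR 0) AND (0 IMPLIES NOT 1))) -> 1
  row 6 [00110]: (((0 IMPLIES 1) IMPLIES 0) IMPLIES ((0 XOR 1) AND (0 IMPLIES NOT 1))) -> 1
  row 7 [00111]: (((0 IMPLIES 1) IMPLIES 0) IMPLIES ((0 XOR 1) AND (0 IMPLIES NOT 1))) -> 1
  row 8 [01000]: (((0 IMPLIES 0) IMPLIES 1) IMPLIES ((1 XOR 0) AND (1 IMPLIES NOT 0))) -> 1
  row 9 [01001]: (((0 IMPLIES 0) IMPLIES 1) IMPLIES ((1 XOR 0) AND (1 IMPLIES NOT 0))) -> 1
  row 10 [01010]: (((0 IMPLIES 0) IMPLIES 1) IMPLIES ((1 XOR 1) AND (1 IMPLIES NOT 0))) -> 0
  row 11 [01011]: (((0 IMPLIES 0) IMPLIES 1) IMPLIES ((1 XOR 1) AND (1 IMPLIES NOT 0))) -> 0
  row 12 [01100]: (((0 IMPLIES 1) IMPLIES 1) IMPLIES ((1 XOR 0) AND (1 IMPLIES NOT 1))) -> 0
  row 13 [01101]: (((0 IMPLIES 1) IMPLIES 1) IMPLIES ((1 XOR 0) AND (1 IMPLIES NOT 1))) -> 0
  row 14 [01110]: (((0 IMPLIES 1) IMPLIES 1) IMPLIES ((1 XOR 1) AND (1 IMPLIES NOT 1))) -> 0
  row 15 [01111]: (((0 IMPLIES 1) IMPLIES 1) IMPLIES ((1 XOR 1) AND (1 IMPLIES NOT 1))) -> 0
  row 16 [10000]: (((1 IMPLIES 0) IMPLIES 0) IMPLIES ((0 XOR 0) AND (0 IMPLIES NOT 0))) -> 0
  row 17 [10001]: (((1 IMPLIES 0) IMPLIES 0) IMPLIES ((0 XOR 0) AND (0 IMPLIES NOT 0))) -> 0
  row 18 [10010]: (((1 IMPLIES 0) IMPLIES 0) IMPLIES ((0 XOR 1) AND (0 IMPLIES NOT 0))) -> 1
  row 19 [10011]: (((1 IMPLIES 0) IMPLIES 0) IMPLIES ((0 XOR 1) AND (0 IMPLIES NOT 0))) -> 1
  row 20 [10100]: (((1 IMPLIES 1) IMPLIES 0) IMPLIES ((0 XOR 0) AND (0 IMPLIES NOT 1))) -> 1
  row 21 [10101]: (((1 IMPLIES 1) IMPLIES 0) IMPLIES ((0 XOR 0) AND (0 IMPLIES NOT 1))) -> 1
  row 22 [10110]: (((1 IMPLIES 1) IMPLIES 0) IMPLIES ((0 XOR 1) AND (0 IMPLIES NOT 1))) -> 1
  row 23 [10111]: (((1 IMPLIES 1) IMPLIES 0) IMPLIES ((0 XOR 1) AND (0 IMPLIES NOT 1))) -> 1
  row 24 [11000]: (((1 IMPLIES 0) IMPLIES 1) IMPLIES ((1 XOR 0) AND (1 IMPLIES NOT 0))) -> 1
  row 25 [11001]: (((1 IMPLIES 0) IMPLIES 1) IMPLIES ((1 XOR 0) AND (1 IMPLIES NOT 0))) -> 1
  row 26 [11010]: (((1 IMPLIES 0) IMPLIES 1) IMPLIES ((1 XOR 1) AND (1 IMPLIES NOT 0))) -> 0
  row 27 [11011]: (((1 IMPLIES 0) IMPLIES 1) IMPLIES ((1 XOR 1) AND (1 IMPLIES NOT 0))) -> 0
  row 28 [11100]: (((1 IMPLIES 1) IMPLIES 1) IMPLIES ((1 XOR 0) AND (1 IMPLIES NOT 1))) -> 0
  row 29 [11101]: (((1 IMPLIES 1) IMPLIES 1) IMPLIES ((1 XOR 0) AND (1 IMPLIES NOT 1))) -> 0
  row 30 [11110]: (((1 IMPLIES 1) IMPLIES 1) IMPLIES ((1 XOR 1) AND (1 IMPLIES NOT 1))) -> 0
  row 31 [11111]: (((1 IMPLIES 1) IMPLIES 1) IMPLIES ((1 XOR 1) AND (1 IMPLIES NOT 1))) -> 0
Full result column, 4 rows per line (a,b,c fixed per line; d,e runs 00..11 left to right):
  rows 0-3 [a,b,c=000]: 1111  = hex F
  rows 4-7 [a,b,c=001]: 1111  = hex F
  rows 8-11 [a,b,c=010]: 1100  = hex C
  rows 12-15 [a,b,c=011]: 0000  = hex 0
  rows 16-19 [a,b,c=100]: 0011  = hex 3
  rows 20-23 [a,b,c=101]: 1111  = hex F
  rows 24-27 [a,b,c=110]: 1100  = hex C
  rows 28-31 [a,b,c=111]: 0000  = hex 0
Output column (row 0 .. row 31) = 11111111110000000011111111000000
Output column grouped in 4s = 1111 1111 1100 0000 0011 1111 1100 0000 = 0xFFC03FC0
Convert to decimal digit by digit (value = value*16 + digit):
  F -> 15
  15*16 + 15 (F) = 255
  255*16 + 12 (C) = 4092
  4092*16 + 0 = 65472
  65472*16 + 3 = 1047555
  1047555*16 + 15 (F) = 16760895
  16760895*16 + 12 (C) = 268174332
  268174332*16 + 0 = 4290789312
Decimal = 4290789312

4290789312


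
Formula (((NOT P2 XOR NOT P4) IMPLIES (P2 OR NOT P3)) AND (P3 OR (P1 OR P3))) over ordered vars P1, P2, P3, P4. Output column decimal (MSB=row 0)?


Formula: (((NOT P2 XOR NOT P4) IMPLIES (P2 OR NOT P3)) AND (P3 OR (P1 OR P3))) over P1, P2, P3, P4 (16 rows)
Evaluate each row (bits = P1,P2,P3,P4, MSB first):
  row 0 [0000]: (((NOT 0 XOR NOT 0) IMPLIES (0 OR NOT 0)) AND (0 OR (0 OR 0))) -> 0
  row 1 [0001]: (((NOT 0 XOR NOT 1) IMPLIES (0 OR NOT 0)) AND (0 OR (0 OR 0))) -> 0
  row 2 [0010]: (((NOT 0 XOR NOT 0) IMPLIES (0 OR NOT 1)) AND (1 OR (0 OR 1))) -> 1
  row 3 [0011]: (((NOT 0 XOR NOT 1) IMPLIES (0 OR NOT 1)) AND (1 OR (0 OR 1))) -> 0
  row 4 [0100]: (((NOT 1 XOR NOT 0) IMPLIES (1 OR NOT 0)) AND (0 OR (0 OR 0))) -> 0
  row 5 [0101]: (((NOT 1 XOR NOT 1) IMPLIES (1 OR NOT 0)) AND (0 OR (0 OR 0))) -> 0
  row 6 [0110]: (((NOT 1 XOR NOT 0) IMPLIES (1 OR NOT 1)) AND (1 OR (0 OR 1))) -> 1
  row 7 [0111]: (((NOT 1 XOR NOT 1) IMPLIES (1 OR NOT 1)) AND (1 OR (0 OR 1))) -> 1
  row 8 [1000]: (((NOT 0 XOR NOT 0) IMPLIES (0 OR NOT 0)) AND (0 OR (1 OR 0))) -> 1
  row 9 [1001]: (((NOT 0 XOR NOT 1) IMPLIES (0 OR NOT 0)) AND (0 OR (1 OR 0))) -> 1
  row 10 [1010]: (((NOT 0 XOR NOT 0) IMPLIES (0 OR NOT 1)) AND (1 OR (1 OR 1))) -> 1
  row 11 [1011]: (((NOT 0 XOR NOT 1) IMPLIES (0 OR NOT 1)) AND (1 OR (1 OR 1))) -> 0
  row 12 [1100]: (((NOT 1 XOR NOT 0) IMPLIES (1 OR NOT 0)) AND (0 OR (1 OR 0))) -> 1
  row 13 [1101]: (((NOT 1 XOR NOT 1) IMPLIES (1 OR NOT 0)) AND (0 OR (1 OR 0))) -> 1
  row 14 [1110]: (((NOT 1 XOR NOT 0) IMPLIES (1 OR NOT 1)) AND (1 OR (1 OR 1))) -> 1
  row 15 [1111]: (((NOT 1 XOR NOT 1) IMPLIES (1 OR NOT 1)) AND (1 OR (1 OR 1))) -> 1
Full result column, 4 rows per line (P1,P2 fixed per line; P3,P4 runs 00..11 left to right):
  rows 0-3 [P1,P2=00]: 0010  = hex 2
  rows 4-7 [P1,P2=01]: 0011  = hex 3
  rows 8-11 [P1,P2=10]: 1110  = hex E
  rows 12-15 [P1,P2=11]: 1111  = hex F
Output column (row 0 .. row 15) = 0010001111101111
Output column grouped in 4s = 0010 0011 1110 1111 = 0x23EF
Convert to decimal digit by digit (value = value*16 + digit):
  2 -> 2
  2*16 + 3 = 35
  35*16 + 14 (E) = 574
  574*16 + 15 (F) = 9199
Decimal = 9199

9199


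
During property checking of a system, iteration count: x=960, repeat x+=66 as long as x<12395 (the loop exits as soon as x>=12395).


Step 1: x goes from 960 toward 12395 by 66; the body runs while x<12395, so iterations = ceil((bound-start)/step)
Step 2: Distance=11435
Step 3: ceil(11435/66)=174

174


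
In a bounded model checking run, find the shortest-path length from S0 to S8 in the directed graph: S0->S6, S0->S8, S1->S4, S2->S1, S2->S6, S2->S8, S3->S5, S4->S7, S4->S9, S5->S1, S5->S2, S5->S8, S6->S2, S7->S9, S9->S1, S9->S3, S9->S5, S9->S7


BFS layer-by-layer from S0:
  dist 0: {S0}
  dist 1: {S6, S8}
  -> S8 reached at distance 1
Shortest path length = 1

1


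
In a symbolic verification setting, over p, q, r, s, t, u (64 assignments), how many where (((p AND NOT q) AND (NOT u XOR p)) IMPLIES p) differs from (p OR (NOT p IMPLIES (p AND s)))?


F1 = (((p AND NOT q) AND (NOT u XOR p)) IMPLIES p)
F2 = (p OR (NOT p IMPLIES (p AND s)))
Evaluate both on each of 64 rows (bits = p,q,r,s,t,u):
  row 0 [000000]: F1=1 F2=0 (differ) -> 1
  row 1 [000001]: F1=1 F2=0 (differ) -> 1
  row 2 [000010]: F1=1 F2=0 (differ) -> 1
  row 3 [000011]: F1=1 F2=0 (differ) -> 1
  row 4 [000100]: F1=1 F2=0 (differ) -> 1
  (every remaining row is evaluated the same way; all 64 results are listed next)
Full result column, 8 rows per line (p,q,r fixed per line; s,t,u runs 000..111 left to right):
  rows 0-7 [p,q,r=000]: 11111111  (ones: 8)
  rows 8-15 [p,q,r=001]: 11111111  (ones: 8)
  rows 16-23 [p,q,r=010]: 11111111  (ones: 8)
  rows 24-31 [p,q,r=011]: 11111111  (ones: 8)
  rows 32-39 [p,q,r=100]: 00000000  (ones: 0)
  rows 40-47 [p,q,r=101]: 00000000  (ones: 0)
  rows 48-55 [p,q,r=110]: 00000000  (ones: 0)
  rows 56-63 [p,q,r=111]: 00000000  (ones: 0)
Disagreements = 8+8+8+8+0+0+0+0 = 32

32


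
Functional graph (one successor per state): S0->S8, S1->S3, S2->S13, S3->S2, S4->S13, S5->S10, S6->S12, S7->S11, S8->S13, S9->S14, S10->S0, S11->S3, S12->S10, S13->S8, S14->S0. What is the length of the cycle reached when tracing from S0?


Trace from S0 until a state repeats:
  S0 -> S8 -> S13 -> S8
S8 first seen at step 1, revisited at step 3.
Cycle length = 3 - 1 = 2

2


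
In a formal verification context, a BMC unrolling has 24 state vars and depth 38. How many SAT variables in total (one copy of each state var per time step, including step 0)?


BMC unrolls to depth k, creating one copy of each state var for steps 0..k.
Step count = 38 + 1 = 39 (steps 0 through 38)
Vars per step = 24
Total = 24 * 39 = 936

936


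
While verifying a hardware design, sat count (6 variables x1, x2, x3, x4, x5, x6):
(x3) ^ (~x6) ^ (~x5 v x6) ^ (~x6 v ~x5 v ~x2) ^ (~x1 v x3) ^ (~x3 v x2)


CNF with 6 clauses over 6 vars (64 assignments).
An assignment satisfies CNF iff every clause has >=1 true literal.
Check each row (bits = x1,x2,x3,x4,x5,x6; clause T/F shown):
  row 0 [000000]: clauses=FTTTTT -> 0
  row 1 [000001]: clauses=FFTTTT -> 0
  row 2 [000010]: clauses=FTFTTT -> 0
  row 3 [000011]: clauses=FFTTTT -> 0
  row 4 [000100]: clauses=FTTTTT -> 0
  (every remaining row is evaluated the same way; all 64 results are listed next)
Full result column, 8 rows per line (x1,x2,x3 fixed per line; x4,x5,x6 runs 000..111 left to right):
  rows 0-7 [x1,x2,x3=000]: 00000000  (ones: 0)
  rows 8-15 [x1,x2,x3=001]: 00000000  (ones: 0)
  rows 16-23 [x1,x2,x3=010]: 00000000  (ones: 0)
  rows 24-31 [x1,x2,x3=011]: 10001000  (ones: 2)
  rows 32-39 [x1,x2,x3=100]: 00000000  (ones: 0)
  rows 40-47 [x1,x2,x3=101]: 00000000  (ones: 0)
  rows 48-55 [x1,x2,x3=110]: 00000000  (ones: 0)
  rows 56-63 [x1,x2,x3=111]: 10001000  (ones: 2)
Satisfying assignments = 0+0+0+2+0+0+0+2 = 4

4


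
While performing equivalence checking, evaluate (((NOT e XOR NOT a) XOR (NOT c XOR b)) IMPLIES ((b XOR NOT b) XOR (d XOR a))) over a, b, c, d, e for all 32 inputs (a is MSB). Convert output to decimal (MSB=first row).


Formula: (((NOT e XOR NOT a) XOR (NOT c XOR b)) IMPLIES ((b XOR NOT b) XOR (d XOR a))) over a, b, c, d, e (32 rows)
Evaluate each row (bits = a,b,c,d,e, MSB first):
  row 0 [00000]: (((NOT 0 XOR NOT 0) XOR (NOT 0 XOR 0)) IMPLIES ((0 XOR NOT 0) XOR (0 XOR 0))) -> 1
  row 1 [00001]: (((NOT 1 XOR NOT 0) XOR (NOT 0 XOR 0)) IMPLIES ((0 XOR NOT 0) XOR (0 XOR 0))) -> 1
  row 2 [00010]: (((NOT 0 XOR NOT 0) XOR (NOT 0 XOR 0)) IMPLIES ((0 XOR NOT 0) XOR (1 XOR 0))) -> 0
  row 3 [00011]: (((NOT 1 XOR NOT 0) XOR (NOT 0 XOR 0)) IMPLIES ((0 XOR NOT 0) XOR (1 XOR 0))) -> 1
  row 4 [00100]: (((NOT 0 XOR NOT 0) XOR (NOT 1 XOR 0)) IMPLIES ((0 XOR NOT 0) XOR (0 XOR 0))) -> 1
  row 5 [00101]: (((NOT 1 XOR NOT 0) XOR (NOT 1 XOR 0)) IMPLIES ((0 XOR NOT 0) XOR (0 XOR 0))) -> 1
  row 6 [00110]: (((NOT 0 XOR NOT 0) XOR (NOT 1 XOR 0)) IMPLIES ((0 XOR NOT 0) XOR (1 XOR 0))) -> 1
  row 7 [00111]: (((NOT 1 XOR NOT 0) XOR (NOT 1 XOR 0)) IMPLIES ((0 XOR NOT 0) XOR (1 XOR 0))) -> 0
  row 8 [01000]: (((NOT 0 XOR NOT 0) XOR (NOT 0 XOR 1)) IMPLIES ((1 XOR NOT 1) XOR (0 XOR 0))) -> 1
  row 9 [01001]: (((NOT 1 XOR NOT 0) XOR (NOT 0 XOR 1)) IMPLIES ((1 XOR NOT 1) XOR (0 XOR 0))) -> 1
  row 10 [01010]: (((NOT 0 XOR NOT 0) XOR (NOT 0 XOR 1)) IMPLIES ((1 XOR NOT 1) XOR (1 XOR 0))) -> 1
  row 11 [01011]: (((NOT 1 XOR NOT 0) XOR (NOT 0 XOR 1)) IMPLIES ((1 XOR NOT 1) XOR (1 XOR 0))) -> 0
  row 12 [01100]: (((NOT 0 XOR NOT 0) XOR (NOT 1 XOR 1)) IMPLIES ((1 XOR NOT 1) XOR (0 XOR 0))) -> 1
  row 13 [01101]: (((NOT 1 XOR NOT 0) XOR (NOT 1 XOR 1)) IMPLIES ((1 XOR NOT 1) XOR (0 XOR 0))) -> 1
  row 14 [01110]: (((NOT 0 XOR NOT 0) XOR (NOT 1 XOR 1)) IMPLIES ((1 XOR NOT 1) XOR (1 XOR 0))) -> 0
  row 15 [01111]: (((NOT 1 XOR NOT 0) XOR (NOT 1 XOR 1)) IMPLIES ((1 XOR NOT 1) XOR (1 XOR 0))) -> 1
  row 16 [10000]: (((NOT 0 XOR NOT 1) XOR (NOT 0 XOR 0)) IMPLIES ((0 XOR NOT 0) XOR (0 XOR 1))) -> 1
  row 17 [10001]: (((NOT 1 XOR NOT 1) XOR (NOT 0 XOR 0)) IMPLIES ((0 XOR NOT 0) XOR (0 XOR 1))) -> 0
  row 18 [10010]: (((NOT 0 XOR NOT 1) XOR (NOT 0 XOR 0)) IMPLIES ((0 XOR NOT 0) XOR (1 XOR 1))) -> 1
  row 19 [10011]: (((NOT 1 XOR NOT 1) XOR (NOT 0 XOR 0)) IMPLIES ((0 XOR NOT 0) XOR (1 XOR 1))) -> 1
  row 20 [10100]: (((NOT 0 XOR NOT 1) XOR (NOT 1 XOR 0)) IMPLIES ((0 XOR NOT 0) XOR (0 XOR 1))) -> 0
  row 21 [10101]: (((NOT 1 XOR NOT 1) XOR (NOT 1 XOR 0)) IMPLIES ((0 XOR NOT 0) XOR (0 XOR 1))) -> 1
  row 22 [10110]: (((NOT 0 XOR NOT 1) XOR (NOT 1 XOR 0)) IMPLIES ((0 XOR NOT 0) XOR (1 XOR 1))) -> 1
  row 23 [10111]: (((NOT 1 XOR NOT 1) XOR (NOT 1 XOR 0)) IMPLIES ((0 XOR NOT 0) XOR (1 XOR 1))) -> 1
  row 24 [11000]: (((NOT 0 XOR NOT 1) XOR (NOT 0 XOR 1)) IMPLIES ((1 XOR NOT 1) XOR (0 XOR 1))) -> 0
  row 25 [11001]: (((NOT 1 XOR NOT 1) XOR (NOT 0 XOR 1)) IMPLIES ((1 XOR NOT 1) XOR (0 XOR 1))) -> 1
  row 26 [11010]: (((NOT 0 XOR NOT 1) XOR (NOT 0 XOR 1)) IMPLIES ((1 XOR NOT 1) XOR (1 XOR 1))) -> 1
  row 27 [11011]: (((NOT 1 XOR NOT 1) XOR (NOT 0 XOR 1)) IMPLIES ((1 XOR NOT 1) XOR (1 XOR 1))) -> 1
  row 28 [11100]: (((NOT 0 XOR NOT 1) XOR (NOT 1 XOR 1)) IMPLIES ((1 XOR NOT 1) XOR (0 XOR 1))) -> 1
  row 29 [11101]: (((NOT 1 XOR NOT 1) XOR (NOT 1 XOR 1)) IMPLIES ((1 XOR NOT 1) XOR (0 XOR 1))) -> 0
  row 30 [11110]: (((NOT 0 XOR NOT 1) XOR (NOT 1 XOR 1)) IMPLIES ((1 XOR NOT 1) XOR (1 XOR 1))) -> 1
  row 31 [11111]: (((NOT 1 XOR NOT 1) XOR (NOT 1 XOR 1)) IMPLIES ((1 XOR NOT 1) XOR (1 XOR 1))) -> 1
Full result column, 4 rows per line (a,b,c fixed per line; d,e runs 00..11 left to right):
  rows 0-3 [a,b,c=000]: 1101  = hex D
  rows 4-7 [a,b,c=001]: 1110  = hex E
  rows 8-11 [a,b,c=010]: 1110  = hex E
  rows 12-15 [a,b,c=011]: 1101  = hex D
  rows 16-19 [a,b,c=100]: 1011  = hex B
  rows 20-23 [a,b,c=101]: 0111  = hex 7
  rows 24-27 [a,b,c=110]: 0111  = hex 7
  rows 28-31 [a,b,c=111]: 1011  = hex B
Output column (row 0 .. row 31) = 11011110111011011011011101111011
Output column grouped in 4s = 1101 1110 1110 1101 1011 0111 0111 1011 = 0xDEEDB77B
Convert to decimal digit by digit (value = value*16 + digit):
  D -> 13
  13*16 + 14 (E) = 222
  222*16 + 14 (E) = 3566
  3566*16 + 13 (D) = 57069
  57069*16 + 11 (B) = 913115
  913115*16 + 7 = 14609847
  14609847*16 + 7 = 233757559
  233757559*16 + 11 (B) = 3740120955
Decimal = 3740120955

3740120955


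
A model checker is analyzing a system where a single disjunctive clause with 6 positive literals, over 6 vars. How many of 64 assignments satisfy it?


Step 1: Total=2^6=64
Step 2: Unsat when all 6 false: 2^0=1
Step 3: Sat=64-1=63

63


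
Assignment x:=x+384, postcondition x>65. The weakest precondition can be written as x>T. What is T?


Formula: wp(x:=E, P) = P[E/x] (substitute E for x in postcondition)
Step 1: Postcondition: x>65
Step 2: Substitute x+384 for x: x+384>65
Step 3: Solve for x: x > 65-384 = -319

-319


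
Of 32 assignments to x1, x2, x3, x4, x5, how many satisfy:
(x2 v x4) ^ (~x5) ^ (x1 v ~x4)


CNF with 3 clauses over 5 vars (32 assignments).
An assignment satisfies CNF iff every clause has >=1 true literal.
Check each row (bits = x1,x2,x3,x4,x5; clause T/F shown):
  row 0 [00000]: clauses=FTT -> 0
  row 1 [00001]: clauses=FFT -> 0
  row 2 [00010]: clauses=TTF -> 0
  row 3 [00011]: clauses=TFF -> 0
  row 4 [00100]: clauses=FTT -> 0
  row 5 [00101]: clauses=FFT -> 0
  row 6 [00110]: clauses=TTF -> 0
  row 7 [00111]: clauses=TFF -> 0
  row 8 [01000]: clauses=TTT -> 1
  row 9 [01001]: clauses=TFT -> 0
  row 10 [01010]: clauses=TTF -> 0
  row 11 [01011]: clauses=TFF -> 0
  row 12 [01100]: clauses=TTT -> 1
  row 13 [01101]: clauses=TFT -> 0
  row 14 [01110]: clauses=TTF -> 0
  row 15 [01111]: clauses=TFF -> 0
  row 16 [10000]: clauses=FTT -> 0
  row 17 [10001]: clauses=FFT -> 0
  row 18 [10010]: clauses=TTT -> 1
  row 19 [10011]: clauses=TFT -> 0
  row 20 [10100]: clauses=FTT -> 0
  row 21 [10101]: clauses=FFT -> 0
  row 22 [10110]: clauses=TTT -> 1
  row 23 [10111]: clauses=TFT -> 0
  row 24 [11000]: clauses=TTT -> 1
  row 25 [11001]: clauses=TFT -> 0
  row 26 [11010]: clauses=TTT -> 1
  row 27 [11011]: clauses=TFT -> 0
  row 28 [11100]: clauses=TTT -> 1
  row 29 [11101]: clauses=TFT -> 0
  row 30 [11110]: clauses=TTT -> 1
  row 31 [11111]: clauses=TFT -> 0
Full result column, 8 rows per line (x1,x2 fixed per line; x3,x4,x5 runs 000..111 left to right):
  rows 0-7 [x1,x2=00]: 00000000  (ones: 0)
  rows 8-15 [x1,x2=01]: 10001000  (ones: 2)
  rows 16-23 [x1,x2=10]: 00100010  (ones: 2)
  rows 24-31 [x1,x2=11]: 10101010  (ones: 4)
Satisfying assignments = 0+2+2+4 = 8

8


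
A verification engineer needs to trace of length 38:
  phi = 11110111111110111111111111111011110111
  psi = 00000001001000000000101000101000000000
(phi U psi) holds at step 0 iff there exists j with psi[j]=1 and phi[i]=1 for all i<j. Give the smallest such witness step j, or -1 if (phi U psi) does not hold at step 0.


(phi U psi) at 0: need smallest j with psi[j]=1 and phi[i]=1 for all i in [0,j).
Scan from step 0:
  step 0: phi=1, psi=0 -> continue
  step 1: phi=1, psi=0 -> continue
  step 2: phi=1, psi=0 -> continue
  step 3: phi=1, psi=0 -> continue
  step 4: phi=0 -> phi-prefix broken from here
  step 7: psi=1 but phi already failed -> not a witness
  step 10: psi=1 but phi already failed -> not a witness
  step 20: psi=1 but phi already failed -> not a witness
  step 22: psi=1 but phi already failed -> not a witness
  step 26: psi=1 but phi already failed -> not a witness
  step 28: psi=1 but phi already failed -> not a witness
  end of trace: no witness -> -1
Witness step = -1

-1


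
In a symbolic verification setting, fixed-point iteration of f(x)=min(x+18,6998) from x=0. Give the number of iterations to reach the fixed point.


Step 1: x=0, cap=6998, increment=18
Step 2: x grows by 18 each step until capped at 6998; fixed point is x=6998
Step 3: iterations = ceil(6998/18) = 389

389


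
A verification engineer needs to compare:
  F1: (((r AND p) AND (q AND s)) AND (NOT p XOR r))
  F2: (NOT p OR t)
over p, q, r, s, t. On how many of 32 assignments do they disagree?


F1 = (((r AND p) AND (q AND s)) AND (NOT p XOR r))
F2 = (NOT p OR t)
Evaluate both on each of 32 rows (bits = p,q,r,s,t):
  row 0 [00000]: F1=0 F2=1 (differ) -> 1
  row 1 [00001]: F1=0 F2=1 (differ) -> 1
  row 2 [00010]: F1=0 F2=1 (differ) -> 1
  row 3 [00011]: F1=0 F2=1 (differ) -> 1
  row 4 [00100]: F1=0 F2=1 (differ) -> 1
  row 5 [00101]: F1=0 F2=1 (differ) -> 1
  row 6 [00110]: F1=0 F2=1 (differ) -> 1
  row 7 [00111]: F1=0 F2=1 (differ) -> 1
  row 8 [01000]: F1=0 F2=1 (differ) -> 1
  row 9 [01001]: F1=0 F2=1 (differ) -> 1
  row 10 [01010]: F1=0 F2=1 (differ) -> 1
  row 11 [01011]: F1=0 F2=1 (differ) -> 1
  row 12 [01100]: F1=0 F2=1 (differ) -> 1
  row 13 [01101]: F1=0 F2=1 (differ) -> 1
  row 14 [01110]: F1=0 F2=1 (differ) -> 1
  row 15 [01111]: F1=0 F2=1 (differ) -> 1
  row 16 [10000]: F1=0 F2=0 -> 0
  row 17 [10001]: F1=0 F2=1 (differ) -> 1
  row 18 [10010]: F1=0 F2=0 -> 0
  row 19 [10011]: F1=0 F2=1 (differ) -> 1
  row 20 [10100]: F1=0 F2=0 -> 0
  row 21 [10101]: F1=0 F2=1 (differ) -> 1
  row 22 [10110]: F1=0 F2=0 -> 0
  row 23 [10111]: F1=0 F2=1 (differ) -> 1
  row 24 [11000]: F1=0 F2=0 -> 0
  row 25 [11001]: F1=0 F2=1 (differ) -> 1
  row 26 [11010]: F1=0 F2=0 -> 0
  row 27 [11011]: F1=0 F2=1 (differ) -> 1
  row 28 [11100]: F1=0 F2=0 -> 0
  row 29 [11101]: F1=0 F2=1 (differ) -> 1
  row 30 [11110]: F1=1 F2=0 (differ) -> 1
  row 31 [11111]: F1=1 F2=1 -> 0
Full result column, 8 rows per line (p,q fixed per line; r,s,t runs 000..111 left to right):
  rows 0-7 [p,q=00]: 11111111  (ones: 8)
  rows 8-15 [p,q=01]: 11111111  (ones: 8)
  rows 16-23 [p,q=10]: 01010101  (ones: 4)
  rows 24-31 [p,q=11]: 01010110  (ones: 4)
Disagreements = 8+8+4+4 = 24

24


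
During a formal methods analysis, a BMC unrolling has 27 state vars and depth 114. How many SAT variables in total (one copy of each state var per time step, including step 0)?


BMC unrolls to depth k, creating one copy of each state var for steps 0..k.
Step count = 114 + 1 = 115 (steps 0 through 114)
Vars per step = 27
Total = 27 * 115 = 3105

3105
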